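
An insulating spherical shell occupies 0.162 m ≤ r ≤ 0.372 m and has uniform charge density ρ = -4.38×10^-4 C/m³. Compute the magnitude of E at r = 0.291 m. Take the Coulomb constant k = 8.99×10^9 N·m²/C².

E = 3.97×10^6 N/C

Symmetry ⇒ E = E(r) r̂. Gaussian sphere of radius r = 0.291 m (within the shell material, 0.162 m < r < 0.372 m).
Only the shell between 0.162 m and r is enclosed: Q_enc = ρ·(4π/3)(r³ − a³) = (-4.38e-4)·(4π/3)·((0.291)³ − (0.162)³) = -3.741×10^-5 C.
Since E is radial and uniform over the Gaussian sphere, Φ = E·4πr² = Q_enc/ε₀.
E = k|Q_enc|/r² = (8.99×10^9)(3.741e-5)/(0.291)² = 3.97×10^6 N/C.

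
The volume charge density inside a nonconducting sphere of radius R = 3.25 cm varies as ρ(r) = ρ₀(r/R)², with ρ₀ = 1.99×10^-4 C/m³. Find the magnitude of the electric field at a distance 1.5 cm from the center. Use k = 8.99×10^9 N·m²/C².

Take a concentric spherical Gaussian surface of radius r = 1.5 cm (r < R).
Q_enc = ∫₀^r ρ(r')·4πr'² dr' = (4πρ₀/R²) ∫₀^r r'^4 dr' = 4πρ₀ r^5/(5·R²) = 3.596e-10 C.
Gauss's law: E·4πr² = Q_enc/ε₀.
E = k|Q_enc|/r² = (8.99×10^9)(3.596×10^-10)/(0.015)² = 1.44×10^4 N/C.

|E| ≈ 1.44e4 N/C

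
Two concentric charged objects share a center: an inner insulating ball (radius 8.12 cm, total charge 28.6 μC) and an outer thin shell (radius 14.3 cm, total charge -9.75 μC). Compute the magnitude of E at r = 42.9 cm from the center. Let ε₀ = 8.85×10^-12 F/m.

Use a concentric Gaussian sphere at r = 42.9 cm (r > 14.3 cm, enclosing both).
Q_enc = (28.6 μC) + (-9.75 μC) = 1.885×10^-5 C.
Applying ∮E·dA = Q_enc/ε₀ with Φ = E(4πr²):
E = |Q_enc|/(4πε₀r²) = (1.885e-5)/(4π·8.85×10^-12·(0.429)²) = 9.21e5 N/C.

|E| = 9.21×10^5 N/C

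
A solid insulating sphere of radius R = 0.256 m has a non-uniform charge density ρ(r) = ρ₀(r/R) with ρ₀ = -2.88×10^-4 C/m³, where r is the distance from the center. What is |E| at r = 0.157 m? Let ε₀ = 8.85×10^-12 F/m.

|E| ≈ 7.83e5 V/m

By spherical symmetry E is radial; choose a Gaussian sphere of radius r = 0.157 m (r < R).
Q_enc = ∫₀^r ρ(r')·4πr'² dr' = (4πρ₀/R) ∫₀^r r'^3 dr' = 4πρ₀ r^4/(4·R) = -2.147×10^-6 C.
By Gauss's law, ∮E·dA = E·4πr² = Q_enc/ε₀.
E = |Q_enc|/(4πε₀r²) = (2.147e-6)/(4π·8.85×10^-12·(0.157)²) = 7.83e5 N/C.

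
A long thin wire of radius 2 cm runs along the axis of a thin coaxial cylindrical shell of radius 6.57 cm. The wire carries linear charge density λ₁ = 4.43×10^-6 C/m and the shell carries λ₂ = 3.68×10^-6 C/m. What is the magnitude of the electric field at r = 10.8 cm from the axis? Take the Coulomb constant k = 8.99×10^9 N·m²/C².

Take a coaxial cylindrical Gaussian surface of radius r = 10.8 cm and length L (r > 6.57 cm, enclosing both).
λ_enc = λ₁ + λ₂ = (4.43×10^-6) + (3.68×10^-6) = 8.11×10^-6 C/m.
Since E is radial and uniform over the curved surface, Φ = E·2πrL = Q_enc/ε₀ = λ_enc L/ε₀.
E = 2k|λ_enc|/r = 2(8.99×10^9)(8.11×10^-6)/(0.108) = 1.35×10^6 N/C.

|E| = 1.35×10^6 N/C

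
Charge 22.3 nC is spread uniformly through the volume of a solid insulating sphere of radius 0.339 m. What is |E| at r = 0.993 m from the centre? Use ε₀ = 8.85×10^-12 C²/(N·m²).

|E| ≈ 203 N/C

By spherical symmetry E is radial; choose a Gaussian sphere of radius r = 0.993 m (r > R, so the entire charge is enclosed).
Q_enc = 22.3 nC = 2.23×10^-8 C.
Gauss's law: E·4πr² = Q_enc/ε₀.
E = |Q_enc|/(4πε₀r²) = (2.23×10^-8)/(4π·8.85×10^-12·(0.993)²) = 203 N/C.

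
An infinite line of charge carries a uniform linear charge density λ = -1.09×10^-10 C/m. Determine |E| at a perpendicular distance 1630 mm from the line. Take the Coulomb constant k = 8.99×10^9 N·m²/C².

Take a coaxial cylindrical Gaussian surface of radius r = 1630 mm and length L.
Q_enc = λL, so λ_enc = -1.09×10^-10 C/m.
Gauss's law: E·2πrL = λ_enc L/ε₀.
E = 2k|λ_enc|/r = 2(8.99×10^9)(1.09e-10)/(1.63) = 1.2 N/C.

1.2 N/C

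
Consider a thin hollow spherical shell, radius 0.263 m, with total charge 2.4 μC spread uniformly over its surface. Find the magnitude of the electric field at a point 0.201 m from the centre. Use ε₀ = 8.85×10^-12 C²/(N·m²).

E = 0 (no enclosed charge)

Use a concentric Gaussian sphere at r = 0.201 m (inside the shell, r < 0.263 m).
All the charge is outside the Gaussian surface: Q_enc = 0, hence E = 0 everywhere inside the shell.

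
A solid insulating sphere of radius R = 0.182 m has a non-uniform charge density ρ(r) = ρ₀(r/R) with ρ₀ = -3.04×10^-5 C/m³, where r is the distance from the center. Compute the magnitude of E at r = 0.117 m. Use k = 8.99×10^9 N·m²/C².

6.46×10^4 V/m

Symmetry ⇒ E = E(r) r̂. Gaussian sphere of radius r = 0.117 m (r < R).
Q_enc = ∫₀^r ρ(r')·4πr'² dr' = (4πρ₀/R) ∫₀^r r'^3 dr' = 4πρ₀ r^4/(4·R) = -9.833×10^-8 C.
By Gauss's law, ∮E·dA = E·4πr² = Q_enc/ε₀.
E = k|Q_enc|/r² = (8.99×10^9)(9.833×10^-8)/(0.117)² = 6.46×10^4 N/C.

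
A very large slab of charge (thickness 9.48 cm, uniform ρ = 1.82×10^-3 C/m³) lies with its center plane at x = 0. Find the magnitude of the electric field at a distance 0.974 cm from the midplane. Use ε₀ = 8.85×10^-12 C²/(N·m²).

E = 2.00×10^6 N/C

By symmetry E is perpendicular to the slab. A Gaussian pillbox from −0.974 cm to +0.974 cm (face area A) lies entirely within the slab.
Q_enc = ρ·(2x)·A and flux = 2EA, so 2EA = 2ρxA/ε₀ ⇒ E = |ρ|x/ε₀.
E = (1.82×10^-3)(0.00974)/(8.85×10^-12) = 2.00×10^6 N/C.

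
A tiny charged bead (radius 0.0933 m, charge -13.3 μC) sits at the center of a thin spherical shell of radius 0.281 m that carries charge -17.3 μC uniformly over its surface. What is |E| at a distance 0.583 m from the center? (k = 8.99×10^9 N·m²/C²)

Symmetry ⇒ E = E(r) r̂. Gaussian sphere of radius r = 0.583 m (r > 0.281 m, enclosing both).
Q_enc = (-13.3 μC) + (-17.3 μC) = -3.06×10^-5 C.
Since E is radial and uniform over the Gaussian sphere, Φ = E·4πr² = Q_enc/ε₀.
E = k|Q_enc|/r² = (8.99×10^9)(3.06e-5)/(0.583)² = 8.09×10^5 N/C.

8.09e5 V/m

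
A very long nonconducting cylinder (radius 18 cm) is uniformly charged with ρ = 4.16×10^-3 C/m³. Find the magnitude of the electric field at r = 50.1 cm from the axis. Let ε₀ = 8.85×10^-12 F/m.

Coaxial Gaussian cylinder, radius r = 50.1 cm, length L (r > 18 cm, full cross-section enclosed).
λ_enc = ρ·πR² = (4.16×10^-3)π(0.18)² = 4.234×10^-4 C/m.
Applying ∮E·dA = Q_enc/ε₀ with the end caps contributing no flux:
E = |λ_enc|/(2πε₀r) = (4.234×10^-4)/(2π·8.85×10^-12·0.501) = 1.52e7 N/C.

|E| = 1.52×10^7 V/m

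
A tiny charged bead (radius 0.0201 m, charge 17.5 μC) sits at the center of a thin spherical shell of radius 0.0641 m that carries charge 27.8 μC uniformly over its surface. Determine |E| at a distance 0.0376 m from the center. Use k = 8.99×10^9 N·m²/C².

E = 1.11e8 N/C

Symmetry ⇒ E = E(r) r̂. Gaussian sphere of radius r = 0.0376 m (between the bodies, 0.0201 m < r < 0.0641 m).
The shell at 0.0641 m lies outside the Gaussian surface, so Q_enc = 17.5 μC = 1.75×10^-5 C.
Gauss's law: E·4πr² = Q_enc/ε₀.
E = k|Q_enc|/r² = (8.99×10^9)(1.75e-5)/(0.0376)² = 1.11e8 N/C.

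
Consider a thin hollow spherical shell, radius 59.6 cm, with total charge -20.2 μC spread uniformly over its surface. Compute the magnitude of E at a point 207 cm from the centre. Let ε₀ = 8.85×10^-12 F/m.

|E| ≈ 4.24×10^4 V/m

Take a concentric spherical Gaussian surface of radius r = 207 cm (r > 59.6 cm).
The entire shell is enclosed: Q_enc = -2.02e-5 C.
By Gauss's law, ∮E·dA = E·4πr² = Q_enc/ε₀.
E = |Q_enc|/(4πε₀r²) = (2.02×10^-5)/(4π·8.85×10^-12·(2.07)²) = 4.24×10^4 N/C.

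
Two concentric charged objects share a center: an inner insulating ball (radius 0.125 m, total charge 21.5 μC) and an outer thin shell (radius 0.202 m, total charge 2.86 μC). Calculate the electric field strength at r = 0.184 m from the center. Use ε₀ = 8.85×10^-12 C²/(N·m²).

|E| = 5.71×10^6 N/C

Symmetry ⇒ E = E(r) r̂. Gaussian sphere of radius r = 0.184 m (between the bodies, 0.125 m < r < 0.202 m).
The shell at 0.202 m lies outside the Gaussian surface, so Q_enc = 21.5 μC = 2.15e-5 C.
Since E is radial and uniform over the Gaussian sphere, Φ = E·4πr² = Q_enc/ε₀.
E = |Q_enc|/(4πε₀r²) = (2.15×10^-5)/(4π·8.85×10^-12·(0.184)²) = 5.71×10^6 N/C.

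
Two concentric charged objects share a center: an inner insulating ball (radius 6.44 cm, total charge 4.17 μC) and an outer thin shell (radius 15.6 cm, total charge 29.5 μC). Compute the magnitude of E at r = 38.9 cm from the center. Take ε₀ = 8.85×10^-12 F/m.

|E| = 2.00×10^6 N/C

Take a concentric spherical Gaussian surface of radius r = 38.9 cm (r > 15.6 cm, enclosing both).
Q_enc = (4.17 μC) + (29.5 μC) = 3.367×10^-5 C.
Gauss's law: E·4πr² = Q_enc/ε₀.
E = |Q_enc|/(4πε₀r²) = (3.367e-5)/(4π·8.85×10^-12·(0.389)²) = 2.00e6 N/C.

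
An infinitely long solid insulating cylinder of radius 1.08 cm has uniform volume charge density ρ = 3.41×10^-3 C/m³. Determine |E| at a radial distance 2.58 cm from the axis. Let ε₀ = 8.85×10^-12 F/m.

8.71×10^5 N/C

Choose a coaxial cylinder of radius r = 2.58 cm (arbitrary length L) as the Gaussian surface (r > 1.08 cm, full cross-section enclosed).
λ_enc = ρ·πR² = (3.41×10^-3)π(0.0108)² = 1.25×10^-6 C/m.
Since E is radial and uniform over the curved surface, Φ = E·2πrL = Q_enc/ε₀ = λ_enc L/ε₀.
E = |λ_enc|/(2πε₀r) = (1.25×10^-6)/(2π·8.85×10^-12·0.0258) = 8.71×10^5 N/C.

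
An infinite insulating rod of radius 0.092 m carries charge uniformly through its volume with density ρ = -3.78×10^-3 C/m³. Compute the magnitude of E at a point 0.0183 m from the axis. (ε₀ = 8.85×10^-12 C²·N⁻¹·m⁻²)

|E| = 3.91×10^6 N/C

Choose a coaxial cylinder of radius r = 0.0183 m (arbitrary length L) as the Gaussian surface (r < R).
Enclosed charge per unit length: λ_enc = ρ·πr² = (-3.78×10^-3)π(0.0183)² = -3.977×10^-6 C/m.
Applying ∮E·dA = Q_enc/ε₀ with the end caps contributing no flux:
E = |λ_enc|/(2πε₀r) = (3.977×10^-6)/(2π·8.85×10^-12·0.0183) = 3.91e6 N/C.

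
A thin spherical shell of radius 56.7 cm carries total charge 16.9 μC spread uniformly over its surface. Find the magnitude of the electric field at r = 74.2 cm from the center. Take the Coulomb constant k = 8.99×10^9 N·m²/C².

2.76e5 N/C

Symmetry ⇒ E = E(r) r̂. Gaussian sphere of radius r = 74.2 cm (r > 56.7 cm).
The entire shell is enclosed: Q_enc = 1.69e-5 C.
Applying ∮E·dA = Q_enc/ε₀ with Φ = E(4πr²):
E = k|Q_enc|/r² = (8.99×10^9)(1.69×10^-5)/(0.742)² = 2.76e5 N/C.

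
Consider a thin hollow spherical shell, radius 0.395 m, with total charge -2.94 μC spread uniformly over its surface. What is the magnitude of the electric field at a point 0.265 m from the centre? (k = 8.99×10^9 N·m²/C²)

|E| = 0 N/C

By spherical symmetry E is radial; choose a Gaussian sphere of radius r = 0.265 m (inside the shell, r < 0.395 m).
No charge lies within this surface, so Q_enc = 0 and Gauss's law gives E·4πr² = 0 ⇒ E = 0.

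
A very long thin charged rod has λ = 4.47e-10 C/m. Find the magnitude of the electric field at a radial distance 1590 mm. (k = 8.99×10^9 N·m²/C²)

By cylindrical symmetry E is radial; use a coaxial Gaussian cylinder of radius 1590 mm and length L.
Q_enc = λL, so λ_enc = 4.47e-10 C/m.
By Gauss's law (flux through the curved wall only), E·2πrL = λ_enc L/ε₀.
E = 2k|λ_enc|/r = 2(8.99×10^9)(4.47×10^-10)/(1.59) = 5.05 N/C.

E ≈ 5.05 N/C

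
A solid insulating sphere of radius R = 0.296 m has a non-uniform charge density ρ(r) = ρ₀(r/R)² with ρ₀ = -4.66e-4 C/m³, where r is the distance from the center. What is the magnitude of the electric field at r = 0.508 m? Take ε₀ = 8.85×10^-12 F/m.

|E| ≈ 1.06×10^6 N/C

Symmetry ⇒ E = E(r) r̂. Gaussian sphere of radius r = 0.508 m (r > R, all charge enclosed).
Q_enc = 4π ∫₀^R ρ₀(r'/R)^2 r'² dr' = 4πρ₀R³/5 = -3.037e-5 C.
Gauss's law: E·4πr² = Q_enc/ε₀.
E = |Q_enc|/(4πε₀r²) = (3.037×10^-5)/(4π·8.85×10^-12·(0.508)²) = 1.06e6 N/C.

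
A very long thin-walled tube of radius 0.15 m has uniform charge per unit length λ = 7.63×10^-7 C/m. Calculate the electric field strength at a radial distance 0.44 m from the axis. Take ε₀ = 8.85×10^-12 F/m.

|E| = 3.12e4 V/m

Take a coaxial cylindrical Gaussian surface of radius r = 0.44 m and length L (r > 0.15 m).
The full line charge is enclosed: λ_enc = 7.63e-7 C/m.
Gauss's law: E·2πrL = λ_enc L/ε₀.
E = |λ_enc|/(2πε₀r) = (7.63×10^-7)/(2π·8.85×10^-12·0.44) = 3.12e4 N/C.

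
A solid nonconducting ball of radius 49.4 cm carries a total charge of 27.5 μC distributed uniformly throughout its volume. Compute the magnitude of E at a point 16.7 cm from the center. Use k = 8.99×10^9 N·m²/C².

3.42e5 N/C

Symmetry ⇒ E = E(r) r̂. Gaussian sphere of radius r = 16.7 cm (r < R).
Only the charge within r is enclosed: Q_enc = Q·(r/R)³ = (27.5 μC)·(16.7 cm/49.4 cm)³ = 1.062×10^-6 C.
Gauss's law: E·4πr² = Q_enc/ε₀.
E = k|Q_enc|/r² = (8.99×10^9)(1.062×10^-6)/(0.167)² = 3.42e5 N/C.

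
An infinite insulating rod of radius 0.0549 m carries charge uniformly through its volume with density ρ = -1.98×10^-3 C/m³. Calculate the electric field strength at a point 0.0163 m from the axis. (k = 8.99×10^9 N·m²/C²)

|E| ≈ 1.82×10^6 N/C

Choose a coaxial cylinder of radius r = 0.0163 m (arbitrary length L) as the Gaussian surface (r < R).
Charge inside radius r per length L is ρ·πr²·L, so λ_enc = ρπr² = -1.653×10^-6 C/m.
Applying ∮E·dA = Q_enc/ε₀ with the end caps contributing no flux:
E = 2k|λ_enc|/r = 2(8.99×10^9)(1.653×10^-6)/(0.0163) = 1.82×10^6 N/C.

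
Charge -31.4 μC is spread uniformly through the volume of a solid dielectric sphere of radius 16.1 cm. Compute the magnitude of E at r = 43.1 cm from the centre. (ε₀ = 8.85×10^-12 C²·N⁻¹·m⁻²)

Symmetry ⇒ E = E(r) r̂. Gaussian sphere of radius r = 43.1 cm (r > R, so the entire charge is enclosed).
Q_enc = -31.4 μC = -3.14e-5 C.
Applying ∮E·dA = Q_enc/ε₀ with Φ = E(4πr²):
E = |Q_enc|/(4πε₀r²) = (3.14e-5)/(4π·8.85×10^-12·(0.431)²) = 1.52e6 N/C.

E ≈ 1.52e6 N/C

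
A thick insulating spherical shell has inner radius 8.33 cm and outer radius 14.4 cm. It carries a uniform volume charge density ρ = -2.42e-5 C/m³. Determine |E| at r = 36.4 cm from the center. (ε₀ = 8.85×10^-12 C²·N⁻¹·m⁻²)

Take a concentric spherical Gaussian surface of radius r = 36.4 cm (r > 14.4 cm, enclosing the whole shell).
Q_enc = ρ·(4π/3)(b³ − a³) = (-2.42×10^-5)·(4π/3)·((0.144)³ − (0.0833)³) = -2.441e-7 C.
Gauss's law: E·4πr² = Q_enc/ε₀.
E = |Q_enc|/(4πε₀r²) = (2.441×10^-7)/(4π·8.85×10^-12·(0.364)²) = 1.66e4 N/C.

|E| = 1.66×10^4 V/m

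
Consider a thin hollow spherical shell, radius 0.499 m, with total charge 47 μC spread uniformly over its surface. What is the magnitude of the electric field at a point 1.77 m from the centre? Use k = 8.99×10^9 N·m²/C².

Use a concentric Gaussian sphere at r = 1.77 m (r > 0.499 m).
The entire shell is enclosed: Q_enc = 4.70×10^-5 C.
Since E is radial and uniform over the Gaussian sphere, Φ = E·4πr² = Q_enc/ε₀.
E = k|Q_enc|/r² = (8.99×10^9)(4.70×10^-5)/(1.77)² = 1.35e5 N/C.

E ≈ 1.35×10^5 V/m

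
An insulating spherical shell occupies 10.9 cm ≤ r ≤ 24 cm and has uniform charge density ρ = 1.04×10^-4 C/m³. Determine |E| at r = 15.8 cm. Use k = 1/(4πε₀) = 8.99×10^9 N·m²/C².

E = 4.16×10^5 N/C

Symmetry ⇒ E = E(r) r̂. Gaussian sphere of radius r = 15.8 cm (within the shell material, 10.9 cm < r < 24 cm).
Enclosed charge is the volume from a to r: Q_enc = (4π/3)ρ(r³ − a³) = 1.154e-6 C.
Applying ∮E·dA = Q_enc/ε₀ with Φ = E(4πr²):
E = k|Q_enc|/r² = (8.99×10^9)(1.154×10^-6)/(0.158)² = 4.16×10^5 N/C.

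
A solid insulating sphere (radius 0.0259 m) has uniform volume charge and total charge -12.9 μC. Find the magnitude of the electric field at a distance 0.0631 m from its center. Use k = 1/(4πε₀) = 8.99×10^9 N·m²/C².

Symmetry ⇒ E = E(r) r̂. Gaussian sphere of radius r = 0.0631 m (r > R, so the entire charge is enclosed).
Q_enc = -12.9 μC = -1.29e-5 C.
Applying ∮E·dA = Q_enc/ε₀ with Φ = E(4πr²):
E = k|Q_enc|/r² = (8.99×10^9)(1.29×10^-5)/(0.0631)² = 2.91×10^7 N/C.

|E| ≈ 2.91×10^7 N/C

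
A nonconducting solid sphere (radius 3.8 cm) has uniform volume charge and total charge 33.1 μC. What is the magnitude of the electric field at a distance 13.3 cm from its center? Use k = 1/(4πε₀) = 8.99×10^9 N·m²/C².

Symmetry ⇒ E = E(r) r̂. Gaussian sphere of radius r = 13.3 cm (r > R, so the entire charge is enclosed).
Q_enc = 33.1 μC = 3.31×10^-5 C.
Gauss's law: E·4πr² = Q_enc/ε₀.
E = k|Q_enc|/r² = (8.99×10^9)(3.31×10^-5)/(0.133)² = 1.68×10^7 N/C.

E ≈ 1.68×10^7 V/m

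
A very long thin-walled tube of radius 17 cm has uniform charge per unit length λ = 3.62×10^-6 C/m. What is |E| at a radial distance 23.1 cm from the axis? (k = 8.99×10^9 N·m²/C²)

|E| ≈ 2.82×10^5 N/C

By cylindrical symmetry E is radial; use a coaxial Gaussian cylinder of radius 23.1 cm and length L (r > 17 cm).
The full line charge is enclosed: λ_enc = 3.62e-6 C/m.
By Gauss's law (flux through the curved wall only), E·2πrL = λ_enc L/ε₀.
E = 2k|λ_enc|/r = 2(8.99×10^9)(3.62e-6)/(0.231) = 2.82×10^5 N/C.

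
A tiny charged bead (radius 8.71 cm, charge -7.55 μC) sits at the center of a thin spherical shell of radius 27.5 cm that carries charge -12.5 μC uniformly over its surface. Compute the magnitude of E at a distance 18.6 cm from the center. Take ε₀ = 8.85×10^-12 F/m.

E = 1.96e6 N/C

Take a concentric spherical Gaussian surface of radius r = 18.6 cm (between the bodies, 8.71 cm < r < 27.5 cm).
The shell at 27.5 cm lies outside the Gaussian surface, so Q_enc = -7.55 μC = -7.55×10^-6 C.
Gauss's law: E·4πr² = Q_enc/ε₀.
E = |Q_enc|/(4πε₀r²) = (7.55×10^-6)/(4π·8.85×10^-12·(0.186)²) = 1.96e6 N/C.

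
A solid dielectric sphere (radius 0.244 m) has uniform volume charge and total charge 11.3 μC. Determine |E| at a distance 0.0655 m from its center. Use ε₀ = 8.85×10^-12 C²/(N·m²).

E = 4.58×10^5 N/C

Take a concentric spherical Gaussian surface of radius r = 0.0655 m (r < R).
For a uniform sphere the enclosed fraction is (r/R)³, so Q_enc = (11.3 μC)(0.0655/0.244)³ = 2.186×10^-7 C.
By Gauss's law, ∮E·dA = E·4πr² = Q_enc/ε₀.
E = |Q_enc|/(4πε₀r²) = (2.186×10^-7)/(4π·8.85×10^-12·(0.0655)²) = 4.58×10^5 N/C.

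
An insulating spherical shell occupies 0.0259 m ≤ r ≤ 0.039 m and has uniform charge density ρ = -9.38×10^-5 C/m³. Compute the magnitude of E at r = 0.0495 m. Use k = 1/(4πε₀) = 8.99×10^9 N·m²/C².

E = 6.05×10^4 N/C

Symmetry ⇒ E = E(r) r̂. Gaussian sphere of radius r = 0.0495 m (r > 0.039 m, enclosing the whole shell).
Q_enc = ρ·(4π/3)(b³ − a³) = (-9.38×10^-5)·(4π/3)·((0.039)³ − (0.0259)³) = -1.648×10^-8 C.
By Gauss's law, ∮E·dA = E·4πr² = Q_enc/ε₀.
E = k|Q_enc|/r² = (8.99×10^9)(1.648×10^-8)/(0.0495)² = 6.05×10^4 N/C.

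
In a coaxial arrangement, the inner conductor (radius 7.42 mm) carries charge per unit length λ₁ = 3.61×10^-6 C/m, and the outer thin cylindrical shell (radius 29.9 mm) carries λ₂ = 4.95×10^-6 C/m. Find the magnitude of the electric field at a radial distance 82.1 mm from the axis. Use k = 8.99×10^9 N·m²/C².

1.87×10^6 N/C

By cylindrical symmetry E is radial; use a coaxial Gaussian cylinder of radius 82.1 mm and length L (r > 29.9 mm, enclosing both).
λ_enc = λ₁ + λ₂ = (3.61e-6) + (4.95×10^-6) = 8.56e-6 C/m.
Gauss's law: E·2πrL = λ_enc L/ε₀.
E = 2k|λ_enc|/r = 2(8.99×10^9)(8.56×10^-6)/(0.0821) = 1.87×10^6 N/C.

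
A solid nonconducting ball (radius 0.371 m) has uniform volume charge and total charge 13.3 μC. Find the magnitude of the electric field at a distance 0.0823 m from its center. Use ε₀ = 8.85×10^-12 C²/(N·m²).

By spherical symmetry E is radial; choose a Gaussian sphere of radius r = 0.0823 m (r < R).
For a uniform sphere the enclosed fraction is (r/R)³, so Q_enc = (13.3 μC)(0.0823/0.371)³ = 1.452×10^-7 C.
Applying ∮E·dA = Q_enc/ε₀ with Φ = E(4πr²):
E = |Q_enc|/(4πε₀r²) = (1.452×10^-7)/(4π·8.85×10^-12·(0.0823)²) = 1.93×10^5 N/C.

1.93×10^5 N/C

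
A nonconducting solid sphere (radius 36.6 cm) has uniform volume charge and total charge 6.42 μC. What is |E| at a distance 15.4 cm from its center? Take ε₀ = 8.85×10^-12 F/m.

Use a concentric Gaussian sphere at r = 15.4 cm (r < R).
Only the charge within r is enclosed: Q_enc = Q·(r/R)³ = (6.42 μC)·(15.4 cm/36.6 cm)³ = 4.782×10^-7 C.
Gauss's law: E·4πr² = Q_enc/ε₀.
E = |Q_enc|/(4πε₀r²) = (4.782×10^-7)/(4π·8.85×10^-12·(0.154)²) = 1.81e5 N/C.

|E| = 1.81×10^5 V/m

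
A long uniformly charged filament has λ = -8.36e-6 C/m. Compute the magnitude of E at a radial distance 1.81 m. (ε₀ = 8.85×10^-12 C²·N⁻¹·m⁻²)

By cylindrical symmetry E is radial; use a coaxial Gaussian cylinder of radius 1.81 m and length L.
Q_enc = λL, so λ_enc = -8.36e-6 C/m.
Applying ∮E·dA = Q_enc/ε₀ with the end caps contributing no flux:
E = |λ_enc|/(2πε₀r) = (8.36×10^-6)/(2π·8.85×10^-12·1.81) = 8.31×10^4 N/C.

|E| ≈ 8.31×10^4 N/C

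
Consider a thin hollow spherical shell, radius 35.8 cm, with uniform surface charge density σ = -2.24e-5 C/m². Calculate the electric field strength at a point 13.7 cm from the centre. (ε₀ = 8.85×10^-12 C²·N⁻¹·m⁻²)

Symmetry ⇒ E = E(r) r̂. Gaussian sphere of radius r = 13.7 cm (inside the shell, r < 35.8 cm).
All the charge is outside the Gaussian surface: Q_enc = 0, hence E = 0 everywhere inside the shell.

E = 0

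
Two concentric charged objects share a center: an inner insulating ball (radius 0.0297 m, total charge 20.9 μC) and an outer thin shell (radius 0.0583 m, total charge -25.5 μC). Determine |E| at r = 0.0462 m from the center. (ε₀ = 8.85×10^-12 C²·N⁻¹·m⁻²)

Take a concentric spherical Gaussian surface of radius r = 0.0462 m (between the bodies, 0.0297 m < r < 0.0583 m).
The shell at 0.0583 m lies outside the Gaussian surface, so Q_enc = 20.9 μC = 2.09e-5 C.
Applying ∮E·dA = Q_enc/ε₀ with Φ = E(4πr²):
E = |Q_enc|/(4πε₀r²) = (2.09×10^-5)/(4π·8.85×10^-12·(0.0462)²) = 8.80×10^7 N/C.

|E| ≈ 8.80×10^7 V/m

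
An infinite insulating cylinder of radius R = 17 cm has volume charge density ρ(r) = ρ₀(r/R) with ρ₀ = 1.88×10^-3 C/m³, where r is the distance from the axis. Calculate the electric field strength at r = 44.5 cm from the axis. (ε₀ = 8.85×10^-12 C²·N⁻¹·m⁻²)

E = 4.60×10^6 N/C

Choose a coaxial cylinder of radius r = 44.5 cm (arbitrary length L) as the Gaussian surface (r > R, full charge per length enclosed).
λ_enc = 2π ∫₀^R ρ₀(r'/R)^1 r' dr' = 2πρ₀R²/3 = 1.138×10^-4 C/m.
Since E is radial and uniform over the curved surface, Φ = E·2πrL = Q_enc/ε₀ = λ_enc L/ε₀.
E = |λ_enc|/(2πε₀r) = (1.138×10^-4)/(2π·8.85×10^-12·0.445) = 4.60×10^6 N/C.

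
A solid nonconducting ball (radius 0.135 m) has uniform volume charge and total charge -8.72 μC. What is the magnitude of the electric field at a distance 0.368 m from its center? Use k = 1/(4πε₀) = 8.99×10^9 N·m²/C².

Use a concentric Gaussian sphere at r = 0.368 m (r > R, so the entire charge is enclosed).
Q_enc = -8.72 μC = -8.72×10^-6 C.
Since E is radial and uniform over the Gaussian sphere, Φ = E·4πr² = Q_enc/ε₀.
E = k|Q_enc|/r² = (8.99×10^9)(8.72×10^-6)/(0.368)² = 5.79e5 N/C.

|E| ≈ 5.79×10^5 N/C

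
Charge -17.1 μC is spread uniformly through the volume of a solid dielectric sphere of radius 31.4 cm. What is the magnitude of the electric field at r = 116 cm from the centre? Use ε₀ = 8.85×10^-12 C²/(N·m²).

|E| ≈ 1.14×10^5 N/C

Use a concentric Gaussian sphere at r = 116 cm (r > R, so the entire charge is enclosed).
Q_enc = -17.1 μC = -1.71e-5 C.
Gauss's law: E·4πr² = Q_enc/ε₀.
E = |Q_enc|/(4πε₀r²) = (1.71e-5)/(4π·8.85×10^-12·(1.16)²) = 1.14×10^5 N/C.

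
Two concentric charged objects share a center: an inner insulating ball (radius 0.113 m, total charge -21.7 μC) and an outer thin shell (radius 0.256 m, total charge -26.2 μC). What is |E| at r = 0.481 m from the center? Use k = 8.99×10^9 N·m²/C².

By spherical symmetry E is radial; choose a Gaussian sphere of radius r = 0.481 m (r > 0.256 m, enclosing both).
Q_enc = (-21.7 μC) + (-26.2 μC) = -4.79×10^-5 C.
Gauss's law: E·4πr² = Q_enc/ε₀.
E = k|Q_enc|/r² = (8.99×10^9)(4.79e-5)/(0.481)² = 1.86×10^6 N/C.

E ≈ 1.86×10^6 N/C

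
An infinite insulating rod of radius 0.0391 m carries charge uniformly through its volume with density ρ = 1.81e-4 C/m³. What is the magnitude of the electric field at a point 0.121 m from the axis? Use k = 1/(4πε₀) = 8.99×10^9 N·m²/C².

Take a coaxial cylindrical Gaussian surface of radius r = 0.121 m and length L (r > 0.0391 m, full cross-section enclosed).
λ_enc = ρ·πR² = (1.81×10^-4)π(0.0391)² = 8.693×10^-7 C/m.
Since E is radial and uniform over the curved surface, Φ = E·2πrL = Q_enc/ε₀ = λ_enc L/ε₀.
E = 2k|λ_enc|/r = 2(8.99×10^9)(8.693×10^-7)/(0.121) = 1.29×10^5 N/C.

|E| = 1.29×10^5 N/C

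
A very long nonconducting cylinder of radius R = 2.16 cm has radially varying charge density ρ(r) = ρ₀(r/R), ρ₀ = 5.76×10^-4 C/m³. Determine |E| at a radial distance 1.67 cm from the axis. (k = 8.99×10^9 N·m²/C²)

|E| = 2.80×10^5 N/C

Coaxial Gaussian cylinder, radius r = 1.67 cm, length L (r < R).
λ_enc = ∫₀^r ρ(r')·2πr' dr' = (2πρ₀/R)·r^3/3 = 2.601×10^-7 C/m.
Applying ∮E·dA = Q_enc/ε₀ with the end caps contributing no flux:
E = 2k|λ_enc|/r = 2(8.99×10^9)(2.601e-7)/(0.0167) = 2.80×10^5 N/C.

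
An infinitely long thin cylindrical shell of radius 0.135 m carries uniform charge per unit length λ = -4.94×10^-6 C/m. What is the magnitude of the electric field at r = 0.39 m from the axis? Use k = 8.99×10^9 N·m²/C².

|E| = 2.28×10^5 V/m

Take a coaxial cylindrical Gaussian surface of radius r = 0.39 m and length L (r > 0.135 m).
The full line charge is enclosed: λ_enc = -4.94e-6 C/m.
Applying ∮E·dA = Q_enc/ε₀ with the end caps contributing no flux:
E = 2k|λ_enc|/r = 2(8.99×10^9)(4.94e-6)/(0.39) = 2.28×10^5 N/C.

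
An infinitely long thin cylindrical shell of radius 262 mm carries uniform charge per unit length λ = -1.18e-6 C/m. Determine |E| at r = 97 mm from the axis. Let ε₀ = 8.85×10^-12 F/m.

E = 0 (no enclosed charge)

Choose a coaxial cylinder of radius r = 97 mm (arbitrary length L) as the Gaussian surface (r < 262 mm, inside the shell).
No charge is enclosed, so Gauss's law gives E·2πrL = 0 ⇒ E = 0.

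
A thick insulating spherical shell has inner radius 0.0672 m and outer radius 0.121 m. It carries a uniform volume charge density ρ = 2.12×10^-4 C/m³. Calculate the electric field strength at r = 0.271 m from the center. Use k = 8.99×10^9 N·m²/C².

1.60×10^5 V/m

Take a concentric spherical Gaussian surface of radius r = 0.271 m (r > 0.121 m, enclosing the whole shell).
Q_enc = ρ·(4π/3)(b³ − a³) = (2.12×10^-4)·(4π/3)·((0.121)³ − (0.0672)³) = 1.304×10^-6 C.
Gauss's law: E·4πr² = Q_enc/ε₀.
E = k|Q_enc|/r² = (8.99×10^9)(1.304e-6)/(0.271)² = 1.60e5 N/C.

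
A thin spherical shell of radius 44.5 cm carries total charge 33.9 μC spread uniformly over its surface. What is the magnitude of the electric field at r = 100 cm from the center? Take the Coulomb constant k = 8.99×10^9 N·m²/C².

Use a concentric Gaussian sphere at r = 100 cm (r > 44.5 cm).
The entire shell is enclosed: Q_enc = 3.39e-5 C.
By Gauss's law, ∮E·dA = E·4πr² = Q_enc/ε₀.
E = k|Q_enc|/r² = (8.99×10^9)(3.39×10^-5)/(1)² = 3.05e5 N/C.

3.05e5 V/m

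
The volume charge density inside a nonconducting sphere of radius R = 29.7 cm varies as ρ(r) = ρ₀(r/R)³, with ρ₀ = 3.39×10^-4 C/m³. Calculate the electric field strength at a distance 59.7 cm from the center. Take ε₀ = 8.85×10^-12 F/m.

Use a concentric Gaussian sphere at r = 59.7 cm (r > R, all charge enclosed).
Q_enc = 4π ∫₀^R ρ₀(r'/R)^3 r'² dr' = 4πρ₀R³/6 = 1.86×10^-5 C.
Applying ∮E·dA = Q_enc/ε₀ with Φ = E(4πr²):
E = |Q_enc|/(4πε₀r²) = (1.86×10^-5)/(4π·8.85×10^-12·(0.597)²) = 4.69e5 N/C.

|E| ≈ 4.69×10^5 N/C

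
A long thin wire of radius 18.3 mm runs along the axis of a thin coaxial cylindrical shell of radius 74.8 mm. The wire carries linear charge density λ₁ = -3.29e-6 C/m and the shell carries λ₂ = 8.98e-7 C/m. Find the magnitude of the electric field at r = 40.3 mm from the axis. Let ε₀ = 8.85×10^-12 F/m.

Choose a coaxial cylinder of radius r = 40.3 mm (arbitrary length L) as the Gaussian surface (between the conductors, 18.3 mm < r < 74.8 mm).
Only the inner wire is enclosed; the outer shell contributes nothing inside itself. λ_enc = λ₁ = -3.29×10^-6 C/m.
By Gauss's law (flux through the curved wall only), E·2πrL = λ_enc L/ε₀.
E = |λ_enc|/(2πε₀r) = (3.29×10^-6)/(2π·8.85×10^-12·0.0403) = 1.47×10^6 N/C.

E ≈ 1.47e6 V/m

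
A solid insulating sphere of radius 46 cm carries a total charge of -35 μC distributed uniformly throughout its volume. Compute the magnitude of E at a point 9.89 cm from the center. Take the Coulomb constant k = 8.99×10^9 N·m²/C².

E = 3.20e5 N/C

Symmetry ⇒ E = E(r) r̂. Gaussian sphere of radius r = 9.89 cm (r < R).
Only the charge within r is enclosed: Q_enc = Q·(r/R)³ = (-35 μC)·(9.89 cm/46 cm)³ = -3.478e-7 C.
Applying ∮E·dA = Q_enc/ε₀ with Φ = E(4πr²):
E = k|Q_enc|/r² = (8.99×10^9)(3.478e-7)/(0.0989)² = 3.20×10^5 N/C.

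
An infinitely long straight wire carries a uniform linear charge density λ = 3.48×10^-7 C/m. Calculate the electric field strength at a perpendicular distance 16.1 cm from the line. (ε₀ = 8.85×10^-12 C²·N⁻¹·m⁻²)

3.89×10^4 N/C

Choose a coaxial cylinder of radius r = 16.1 cm (arbitrary length L) as the Gaussian surface.
Q_enc = λL, so λ_enc = 3.48×10^-7 C/m.
Gauss's law: E·2πrL = λ_enc L/ε₀.
E = |λ_enc|/(2πε₀r) = (3.48×10^-7)/(2π·8.85×10^-12·0.161) = 3.89e4 N/C.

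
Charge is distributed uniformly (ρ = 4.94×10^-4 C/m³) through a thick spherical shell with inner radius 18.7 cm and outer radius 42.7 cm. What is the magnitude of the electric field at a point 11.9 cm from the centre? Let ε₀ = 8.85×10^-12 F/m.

Use a concentric Gaussian sphere at r = 11.9 cm (r < 18.7 cm, inside the empty cavity).
Q_enc = 0 (all charge lies at larger r); Gauss's law gives E = 0.

E = 0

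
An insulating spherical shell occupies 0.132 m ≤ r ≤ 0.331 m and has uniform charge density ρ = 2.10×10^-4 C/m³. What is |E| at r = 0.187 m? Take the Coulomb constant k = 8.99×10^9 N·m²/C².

E ≈ 9.59×10^5 N/C

Take a concentric spherical Gaussian surface of radius r = 0.187 m (within the shell material, 0.132 m < r < 0.331 m).
Enclosed charge is the volume from a to r: Q_enc = (4π/3)ρ(r³ − a³) = 3.729e-6 C.
By Gauss's law, ∮E·dA = E·4πr² = Q_enc/ε₀.
E = k|Q_enc|/r² = (8.99×10^9)(3.729×10^-6)/(0.187)² = 9.59×10^5 N/C.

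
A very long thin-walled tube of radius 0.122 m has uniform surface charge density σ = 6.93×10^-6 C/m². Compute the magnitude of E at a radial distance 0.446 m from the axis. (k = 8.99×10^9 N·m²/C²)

By cylindrical symmetry E is radial; use a coaxial Gaussian cylinder of radius 0.446 m and length L (r > 0.122 m).
The whole shell is enclosed: λ_enc = σ·2πR = (6.93e-6)·2π·(0.122) = 5.312e-6 C/m.
By Gauss's law (flux through the curved wall only), E·2πrL = λ_enc L/ε₀.
E = 2k|λ_enc|/r = 2(8.99×10^9)(5.312×10^-6)/(0.446) = 2.14×10^5 N/C.

E = 2.14×10^5 N/C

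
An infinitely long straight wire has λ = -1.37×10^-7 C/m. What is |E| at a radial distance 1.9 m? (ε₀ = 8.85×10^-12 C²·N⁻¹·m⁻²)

Choose a coaxial cylinder of radius r = 1.9 m (arbitrary length L) as the Gaussian surface.
Q_enc = λL, so λ_enc = -1.37×10^-7 C/m.
Gauss's law: E·2πrL = λ_enc L/ε₀.
E = |λ_enc|/(2πε₀r) = (1.37×10^-7)/(2π·8.85×10^-12·1.9) = 1.30×10^3 N/C.

|E| ≈ 1.30×10^3 N/C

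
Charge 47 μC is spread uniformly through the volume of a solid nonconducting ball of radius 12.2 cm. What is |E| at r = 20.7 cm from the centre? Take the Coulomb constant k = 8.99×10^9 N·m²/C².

E ≈ 9.86×10^6 V/m

By spherical symmetry E is radial; choose a Gaussian sphere of radius r = 20.7 cm (r > R, so the entire charge is enclosed).
Q_enc = 47 μC = 4.70×10^-5 C.
Since E is radial and uniform over the Gaussian sphere, Φ = E·4πr² = Q_enc/ε₀.
E = k|Q_enc|/r² = (8.99×10^9)(4.70×10^-5)/(0.207)² = 9.86×10^6 N/C.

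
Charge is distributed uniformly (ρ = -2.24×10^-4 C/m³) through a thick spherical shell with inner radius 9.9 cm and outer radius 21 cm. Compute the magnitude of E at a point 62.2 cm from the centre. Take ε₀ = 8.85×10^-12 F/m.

By spherical symmetry E is radial; choose a Gaussian sphere of radius r = 62.2 cm (r > 21 cm, enclosing the whole shell).
Q_enc = ρ·(4π/3)(b³ − a³) = (-2.24e-4)·(4π/3)·((0.21)³ − (0.099)³) = -7.779×10^-6 C.
Applying ∮E·dA = Q_enc/ε₀ with Φ = E(4πr²):
E = |Q_enc|/(4πε₀r²) = (7.779e-6)/(4π·8.85×10^-12·(0.622)²) = 1.81e5 N/C.

|E| ≈ 1.81×10^5 N/C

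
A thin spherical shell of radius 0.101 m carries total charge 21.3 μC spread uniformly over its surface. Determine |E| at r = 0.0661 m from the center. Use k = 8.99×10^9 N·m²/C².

|E| = 0 V/m

Use a concentric Gaussian sphere at r = 0.0661 m (inside the shell, r < 0.101 m).
No charge lies within this surface, so Q_enc = 0 and Gauss's law gives E·4πr² = 0 ⇒ E = 0.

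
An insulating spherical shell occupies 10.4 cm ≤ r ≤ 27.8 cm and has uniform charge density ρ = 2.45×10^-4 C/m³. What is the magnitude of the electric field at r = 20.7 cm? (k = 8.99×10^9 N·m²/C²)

|E| = 1.67×10^6 V/m

Take a concentric spherical Gaussian surface of radius r = 20.7 cm (within the shell material, 10.4 cm < r < 27.8 cm).
Enclosed charge is the volume from a to r: Q_enc = (4π/3)ρ(r³ − a³) = 7.948e-6 C.
Since E is radial and uniform over the Gaussian sphere, Φ = E·4πr² = Q_enc/ε₀.
E = k|Q_enc|/r² = (8.99×10^9)(7.948×10^-6)/(0.207)² = 1.67×10^6 N/C.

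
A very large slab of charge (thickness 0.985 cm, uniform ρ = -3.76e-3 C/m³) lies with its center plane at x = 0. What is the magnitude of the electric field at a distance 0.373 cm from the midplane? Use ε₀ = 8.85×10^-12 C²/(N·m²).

By symmetry E is perpendicular to the slab. A Gaussian pillbox from −0.373 cm to +0.373 cm (face area A) lies entirely within the slab.
Q_enc = ρ·(2x)·A and flux = 2EA, so 2EA = 2ρxA/ε₀ ⇒ E = |ρ|x/ε₀.
E = (3.76×10^-3)(0.00373)/(8.85×10^-12) = 1.58×10^6 N/C.

E = 1.58×10^6 N/C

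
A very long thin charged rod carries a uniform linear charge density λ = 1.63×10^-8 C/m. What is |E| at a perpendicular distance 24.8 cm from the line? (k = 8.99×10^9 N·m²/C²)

|E| = 1.18×10^3 N/C

Coaxial Gaussian cylinder, radius r = 24.8 cm, length L.
Q_enc = λL, so λ_enc = 1.63×10^-8 C/m.
Applying ∮E·dA = Q_enc/ε₀ with the end caps contributing no flux:
E = 2k|λ_enc|/r = 2(8.99×10^9)(1.63×10^-8)/(0.248) = 1.18e3 N/C.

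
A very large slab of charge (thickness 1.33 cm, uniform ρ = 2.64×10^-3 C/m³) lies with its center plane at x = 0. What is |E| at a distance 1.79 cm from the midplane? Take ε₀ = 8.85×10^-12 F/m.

E ≈ 1.98e6 N/C

The point |x| = 1.79 cm lies outside the slab (half-thickness 0.00665 m). A symmetric pillbox spanning the full slab encloses Q_enc = ρ·d·A.
Flux = 2EA ⇒ E = |ρ|d/(2ε₀), independent of distance outside.
E = (2.64e-3)(0.0133)/(2·8.85×10^-12) = 1.98e6 N/C.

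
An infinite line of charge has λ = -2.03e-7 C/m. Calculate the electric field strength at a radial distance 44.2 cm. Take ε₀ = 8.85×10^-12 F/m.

Take a coaxial cylindrical Gaussian surface of radius r = 44.2 cm and length L.
Q_enc = λL, so λ_enc = -2.03×10^-7 C/m.
Since E is radial and uniform over the curved surface, Φ = E·2πrL = Q_enc/ε₀ = λ_enc L/ε₀.
E = |λ_enc|/(2πε₀r) = (2.03×10^-7)/(2π·8.85×10^-12·0.442) = 8.26×10^3 N/C.

|E| = 8.26×10^3 V/m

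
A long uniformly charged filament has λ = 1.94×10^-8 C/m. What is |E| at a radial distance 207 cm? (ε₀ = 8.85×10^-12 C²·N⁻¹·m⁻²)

|E| ≈ 169 N/C

Choose a coaxial cylinder of radius r = 207 cm (arbitrary length L) as the Gaussian surface.
Q_enc = λL, so λ_enc = 1.94e-8 C/m.
Applying ∮E·dA = Q_enc/ε₀ with the end caps contributing no flux:
E = |λ_enc|/(2πε₀r) = (1.94×10^-8)/(2π·8.85×10^-12·2.07) = 169 N/C.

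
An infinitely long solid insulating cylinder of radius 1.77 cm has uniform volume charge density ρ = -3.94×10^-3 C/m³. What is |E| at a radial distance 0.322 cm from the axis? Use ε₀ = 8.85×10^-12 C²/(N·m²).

Take a coaxial cylindrical Gaussian surface of radius r = 0.322 cm and length L (r < R).
Charge inside radius r per length L is ρ·πr²·L, so λ_enc = ρπr² = -1.283×10^-7 C/m.
Since E is radial and uniform over the curved surface, Φ = E·2πrL = Q_enc/ε₀ = λ_enc L/ε₀.
E = |λ_enc|/(2πε₀r) = (1.283e-7)/(2π·8.85×10^-12·0.00322) = 7.17×10^5 N/C.

|E| ≈ 7.17×10^5 N/C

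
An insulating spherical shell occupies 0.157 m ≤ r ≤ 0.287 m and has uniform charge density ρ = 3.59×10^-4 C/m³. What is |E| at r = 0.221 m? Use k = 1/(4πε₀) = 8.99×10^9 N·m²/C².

Symmetry ⇒ E = E(r) r̂. Gaussian sphere of radius r = 0.221 m (within the shell material, 0.157 m < r < 0.287 m).
Enclosed charge is the volume from a to r: Q_enc = (4π/3)ρ(r³ − a³) = 1.041×10^-5 C.
By Gauss's law, ∮E·dA = E·4πr² = Q_enc/ε₀.
E = k|Q_enc|/r² = (8.99×10^9)(1.041×10^-5)/(0.221)² = 1.92×10^6 N/C.

|E| ≈ 1.92×10^6 N/C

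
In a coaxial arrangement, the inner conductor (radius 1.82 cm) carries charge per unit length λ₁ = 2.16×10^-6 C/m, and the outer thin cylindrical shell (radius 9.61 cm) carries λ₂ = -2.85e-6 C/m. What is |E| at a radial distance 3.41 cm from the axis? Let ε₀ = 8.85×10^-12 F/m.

E = 1.14e6 V/m

Take a coaxial cylindrical Gaussian surface of radius r = 3.41 cm and length L (between the conductors, 1.82 cm < r < 9.61 cm).
Only the inner wire is enclosed; the outer shell contributes nothing inside itself. λ_enc = λ₁ = 2.16×10^-6 C/m.
By Gauss's law (flux through the curved wall only), E·2πrL = λ_enc L/ε₀.
E = |λ_enc|/(2πε₀r) = (2.16×10^-6)/(2π·8.85×10^-12·0.0341) = 1.14×10^6 N/C.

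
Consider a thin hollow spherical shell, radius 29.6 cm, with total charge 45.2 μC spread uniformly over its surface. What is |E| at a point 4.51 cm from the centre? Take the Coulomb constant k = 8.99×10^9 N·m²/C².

|E| = 0 V/m

By spherical symmetry E is radial; choose a Gaussian sphere of radius r = 4.51 cm (inside the shell, r < 29.6 cm).
No charge lies within this surface, so Q_enc = 0 and Gauss's law gives E·4πr² = 0 ⇒ E = 0.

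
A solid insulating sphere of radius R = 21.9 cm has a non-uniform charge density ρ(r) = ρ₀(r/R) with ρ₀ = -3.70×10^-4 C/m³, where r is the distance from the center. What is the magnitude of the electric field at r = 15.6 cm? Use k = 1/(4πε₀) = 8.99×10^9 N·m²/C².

Take a concentric spherical Gaussian surface of radius r = 15.6 cm (r < R).
Integrate the density: Q_enc = 4π ∫₀^r ρ₀(r'/R)^1 r'² dr' = 4πρ₀ r^4/(4·R) = -3.143×10^-6 C.
Applying ∮E·dA = Q_enc/ε₀ with Φ = E(4πr²):
E = k|Q_enc|/r² = (8.99×10^9)(3.143e-6)/(0.156)² = 1.16×10^6 N/C.

1.16e6 N/C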